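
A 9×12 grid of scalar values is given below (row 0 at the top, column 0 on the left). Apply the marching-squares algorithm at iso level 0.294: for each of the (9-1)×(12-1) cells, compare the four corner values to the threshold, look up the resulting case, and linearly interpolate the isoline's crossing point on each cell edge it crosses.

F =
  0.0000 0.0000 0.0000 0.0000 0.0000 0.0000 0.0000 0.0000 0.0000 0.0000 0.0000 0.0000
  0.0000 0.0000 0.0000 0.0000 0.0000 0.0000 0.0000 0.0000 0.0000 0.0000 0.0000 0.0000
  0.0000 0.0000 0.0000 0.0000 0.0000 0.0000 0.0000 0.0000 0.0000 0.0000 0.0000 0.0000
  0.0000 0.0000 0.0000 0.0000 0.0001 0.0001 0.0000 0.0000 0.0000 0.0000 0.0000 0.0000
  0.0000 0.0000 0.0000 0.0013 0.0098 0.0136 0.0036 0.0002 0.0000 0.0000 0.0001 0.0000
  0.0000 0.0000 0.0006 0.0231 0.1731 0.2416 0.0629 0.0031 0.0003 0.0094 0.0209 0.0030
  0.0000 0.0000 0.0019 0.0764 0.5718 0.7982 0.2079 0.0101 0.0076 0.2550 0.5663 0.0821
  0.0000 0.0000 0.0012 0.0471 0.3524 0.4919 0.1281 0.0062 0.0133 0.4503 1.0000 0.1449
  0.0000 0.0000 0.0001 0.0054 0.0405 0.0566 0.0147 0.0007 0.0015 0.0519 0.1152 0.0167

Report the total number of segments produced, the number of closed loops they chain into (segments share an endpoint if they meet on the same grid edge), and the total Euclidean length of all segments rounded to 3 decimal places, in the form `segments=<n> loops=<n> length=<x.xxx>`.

segments=16 loops=2 length=13.950

cell (5,3): code 0100 → (5.303,4.000)–(6.000,3.439)
cell (5,4): code 1100 → (5.094,5.000)–(5.303,4.000)
cell (5,5): code 1000 → (6.000,5.854)–(5.094,5.000)
cell (5,9): code 0100 → (5.501,10.000)–(6.000,9.125)
cell (5,10): code 1000 → (6.000,10.562)–(5.501,10.000)
cell (6,3): code 0110 → (6.000,3.439)–(7.000,3.809)
cell (6,5): code 1001 → (7.000,5.544)–(6.000,5.854)
cell (6,8): code 0100 → (6.200,9.000)–(7.000,8.642)
cell (6,9): code 1110 → (6.000,9.125)–(6.200,9.000)
cell (6,10): code 1001 → (7.000,10.826)–(6.000,10.562)
cell (7,3): code 0010 → (7.000,3.809)–(7.187,4.000)
cell (7,4): code 0011 → (7.187,4.000)–(7.455,5.000)
cell (7,5): code 0001 → (7.455,5.000)–(7.000,5.544)
cell (7,8): code 0010 → (7.000,8.642)–(7.392,9.000)
cell (7,9): code 0011 → (7.392,9.000)–(7.798,10.000)
cell (7,10): code 0001 → (7.798,10.000)–(7.000,10.826)
total: 16 segments, chained into 2 closed loop(s), length Σ = 13.949678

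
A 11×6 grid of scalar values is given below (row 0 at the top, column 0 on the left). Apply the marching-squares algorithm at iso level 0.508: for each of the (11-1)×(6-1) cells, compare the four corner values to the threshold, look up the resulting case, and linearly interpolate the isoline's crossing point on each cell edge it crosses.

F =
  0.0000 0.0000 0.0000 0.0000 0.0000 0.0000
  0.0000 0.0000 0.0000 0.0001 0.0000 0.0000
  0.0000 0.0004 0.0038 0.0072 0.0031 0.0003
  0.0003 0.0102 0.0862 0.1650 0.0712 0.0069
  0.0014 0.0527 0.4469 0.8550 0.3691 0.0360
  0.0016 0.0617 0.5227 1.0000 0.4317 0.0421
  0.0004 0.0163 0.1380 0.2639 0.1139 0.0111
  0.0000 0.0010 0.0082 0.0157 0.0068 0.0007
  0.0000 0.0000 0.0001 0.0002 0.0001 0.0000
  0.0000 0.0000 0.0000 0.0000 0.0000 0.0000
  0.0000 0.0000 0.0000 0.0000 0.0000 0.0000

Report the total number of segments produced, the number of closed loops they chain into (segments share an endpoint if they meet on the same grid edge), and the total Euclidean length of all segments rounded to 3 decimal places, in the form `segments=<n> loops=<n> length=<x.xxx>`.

segments=8 loops=1 length=6.215

cell (3,2): code 0100 → (3.497,3.000)–(4.000,2.150)
cell (3,3): code 1000 → (4.000,3.714)–(3.497,3.000)
cell (4,1): code 0100 → (4.806,2.000)–(5.000,1.968)
cell (4,2): code 1110 → (4.000,2.150)–(4.806,2.000)
cell (4,3): code 1001 → (5.000,3.866)–(4.000,3.714)
cell (5,1): code 0010 → (5.000,1.968)–(5.038,2.000)
cell (5,2): code 0011 → (5.038,2.000)–(5.668,3.000)
cell (5,3): code 0001 → (5.668,3.000)–(5.000,3.866)
total: 8 segments, chained into 1 closed loop(s), length Σ = 6.214627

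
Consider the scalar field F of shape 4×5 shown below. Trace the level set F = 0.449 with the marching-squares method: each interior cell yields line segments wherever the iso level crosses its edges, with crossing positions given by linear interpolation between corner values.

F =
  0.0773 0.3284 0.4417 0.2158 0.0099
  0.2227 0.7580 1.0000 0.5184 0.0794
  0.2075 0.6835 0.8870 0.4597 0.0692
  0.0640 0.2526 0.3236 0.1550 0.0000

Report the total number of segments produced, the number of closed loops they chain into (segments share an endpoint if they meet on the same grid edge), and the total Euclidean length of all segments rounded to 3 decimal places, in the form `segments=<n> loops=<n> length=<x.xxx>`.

cell (0,0): code 0100 → (0.281,1.000)–(1.000,0.423)
cell (0,1): code 1100 → (0.013,2.000)–(0.281,1.000)
cell (0,2): code 1100 → (0.771,3.000)–(0.013,2.000)
cell (0,3): code 1000 → (1.000,3.158)–(0.771,3.000)
cell (1,0): code 0110 → (1.000,0.423)–(2.000,0.507)
cell (1,3): code 1001 → (2.000,3.027)–(1.000,3.158)
cell (2,0): code 0010 → (2.000,0.507)–(2.544,1.000)
cell (2,1): code 0011 → (2.544,1.000)–(2.777,2.000)
cell (2,2): code 0011 → (2.777,2.000)–(2.035,3.000)
cell (2,3): code 0001 → (2.035,3.000)–(2.000,3.027)
total: 10 segments, chained into 1 closed loop(s), length Σ = 8.553500

segments=10 loops=1 length=8.553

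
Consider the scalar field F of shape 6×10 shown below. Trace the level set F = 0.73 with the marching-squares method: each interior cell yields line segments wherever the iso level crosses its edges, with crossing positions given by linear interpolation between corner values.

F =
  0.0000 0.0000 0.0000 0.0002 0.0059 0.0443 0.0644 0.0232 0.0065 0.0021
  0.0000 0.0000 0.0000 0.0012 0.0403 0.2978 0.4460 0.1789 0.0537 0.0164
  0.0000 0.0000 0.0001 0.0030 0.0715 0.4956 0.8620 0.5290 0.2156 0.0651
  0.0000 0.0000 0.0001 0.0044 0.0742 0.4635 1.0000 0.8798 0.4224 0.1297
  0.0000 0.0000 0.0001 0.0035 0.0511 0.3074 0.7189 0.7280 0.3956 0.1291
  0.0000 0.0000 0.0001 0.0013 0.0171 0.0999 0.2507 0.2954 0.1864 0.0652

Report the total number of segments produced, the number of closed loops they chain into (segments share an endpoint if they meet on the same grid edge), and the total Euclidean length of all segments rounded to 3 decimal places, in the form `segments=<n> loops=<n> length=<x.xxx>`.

segments=8 loops=1 length=6.493

cell (1,5): code 0100 → (1.683,6.000)–(2.000,5.640)
cell (1,6): code 1000 → (2.000,6.396)–(1.683,6.000)
cell (2,5): code 0110 → (2.000,5.640)–(3.000,5.497)
cell (2,6): code 1101 → (2.573,7.000)–(2.000,6.396)
cell (2,7): code 1000 → (3.000,7.328)–(2.573,7.000)
cell (3,5): code 0010 → (3.000,5.497)–(3.961,6.000)
cell (3,6): code 0011 → (3.961,6.000)–(3.987,7.000)
cell (3,7): code 0001 → (3.987,7.000)–(3.000,7.328)
total: 8 segments, chained into 1 closed loop(s), length Σ = 6.492870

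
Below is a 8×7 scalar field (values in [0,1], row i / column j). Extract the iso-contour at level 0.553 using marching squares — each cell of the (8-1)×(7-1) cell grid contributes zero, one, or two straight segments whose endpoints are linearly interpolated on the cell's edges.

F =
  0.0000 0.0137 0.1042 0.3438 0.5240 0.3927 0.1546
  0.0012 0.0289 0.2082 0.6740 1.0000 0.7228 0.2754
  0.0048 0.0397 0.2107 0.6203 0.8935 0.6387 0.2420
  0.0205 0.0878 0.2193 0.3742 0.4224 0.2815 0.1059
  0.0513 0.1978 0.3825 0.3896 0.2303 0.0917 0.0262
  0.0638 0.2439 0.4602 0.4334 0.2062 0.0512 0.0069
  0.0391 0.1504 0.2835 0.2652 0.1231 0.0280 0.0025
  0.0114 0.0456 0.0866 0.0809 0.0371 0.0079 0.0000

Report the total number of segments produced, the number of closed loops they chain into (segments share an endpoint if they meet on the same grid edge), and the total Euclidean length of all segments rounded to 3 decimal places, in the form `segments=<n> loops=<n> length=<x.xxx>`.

segments=10 loops=1 length=8.194

cell (0,2): code 0100 → (0.634,3.000)–(1.000,2.740)
cell (0,3): code 1100 → (0.061,4.000)–(0.634,3.000)
cell (0,4): code 1100 → (0.486,5.000)–(0.061,4.000)
cell (0,5): code 1000 → (1.000,5.380)–(0.486,5.000)
cell (1,2): code 0110 → (1.000,2.740)–(2.000,2.836)
cell (1,5): code 1001 → (2.000,5.216)–(1.000,5.380)
cell (2,2): code 0010 → (2.000,2.836)–(2.273,3.000)
cell (2,3): code 0011 → (2.273,3.000)–(2.723,4.000)
cell (2,4): code 0011 → (2.723,4.000)–(2.240,5.000)
cell (2,5): code 0001 → (2.240,5.000)–(2.000,5.216)
total: 10 segments, chained into 1 closed loop(s), length Σ = 8.193695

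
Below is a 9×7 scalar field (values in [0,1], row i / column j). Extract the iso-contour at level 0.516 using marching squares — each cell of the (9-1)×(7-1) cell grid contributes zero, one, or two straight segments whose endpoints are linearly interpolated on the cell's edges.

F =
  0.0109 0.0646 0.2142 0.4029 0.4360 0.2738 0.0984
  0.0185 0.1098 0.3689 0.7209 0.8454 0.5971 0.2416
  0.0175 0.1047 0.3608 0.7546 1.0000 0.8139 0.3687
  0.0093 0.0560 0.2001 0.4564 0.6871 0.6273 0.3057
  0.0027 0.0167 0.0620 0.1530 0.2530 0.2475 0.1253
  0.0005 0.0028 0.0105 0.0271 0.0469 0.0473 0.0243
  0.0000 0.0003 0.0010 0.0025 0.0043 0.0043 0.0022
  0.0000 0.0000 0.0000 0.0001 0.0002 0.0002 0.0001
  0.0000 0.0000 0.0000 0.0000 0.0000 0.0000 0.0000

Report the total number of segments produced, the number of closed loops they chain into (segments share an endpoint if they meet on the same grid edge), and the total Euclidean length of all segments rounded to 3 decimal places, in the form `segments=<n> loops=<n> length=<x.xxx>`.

cell (0,2): code 0100 → (0.356,3.000)–(1.000,2.418)
cell (0,3): code 1100 → (0.195,4.000)–(0.356,3.000)
cell (0,4): code 1100 → (0.749,5.000)–(0.195,4.000)
cell (0,5): code 1000 → (1.000,5.228)–(0.749,5.000)
cell (1,2): code 0110 → (1.000,2.418)–(2.000,2.394)
cell (1,5): code 1001 → (2.000,5.669)–(1.000,5.228)
cell (2,2): code 0010 → (2.000,2.394)–(2.800,3.000)
cell (2,3): code 0111 → (2.800,3.000)–(3.000,3.258)
cell (2,5): code 1001 → (3.000,5.346)–(2.000,5.669)
cell (3,3): code 0010 → (3.000,3.258)–(3.394,4.000)
cell (3,4): code 0011 → (3.394,4.000)–(3.293,5.000)
cell (3,5): code 0001 → (3.293,5.000)–(3.000,5.346)
total: 12 segments, chained into 1 closed loop(s), length Σ = 10.136101

segments=12 loops=1 length=10.136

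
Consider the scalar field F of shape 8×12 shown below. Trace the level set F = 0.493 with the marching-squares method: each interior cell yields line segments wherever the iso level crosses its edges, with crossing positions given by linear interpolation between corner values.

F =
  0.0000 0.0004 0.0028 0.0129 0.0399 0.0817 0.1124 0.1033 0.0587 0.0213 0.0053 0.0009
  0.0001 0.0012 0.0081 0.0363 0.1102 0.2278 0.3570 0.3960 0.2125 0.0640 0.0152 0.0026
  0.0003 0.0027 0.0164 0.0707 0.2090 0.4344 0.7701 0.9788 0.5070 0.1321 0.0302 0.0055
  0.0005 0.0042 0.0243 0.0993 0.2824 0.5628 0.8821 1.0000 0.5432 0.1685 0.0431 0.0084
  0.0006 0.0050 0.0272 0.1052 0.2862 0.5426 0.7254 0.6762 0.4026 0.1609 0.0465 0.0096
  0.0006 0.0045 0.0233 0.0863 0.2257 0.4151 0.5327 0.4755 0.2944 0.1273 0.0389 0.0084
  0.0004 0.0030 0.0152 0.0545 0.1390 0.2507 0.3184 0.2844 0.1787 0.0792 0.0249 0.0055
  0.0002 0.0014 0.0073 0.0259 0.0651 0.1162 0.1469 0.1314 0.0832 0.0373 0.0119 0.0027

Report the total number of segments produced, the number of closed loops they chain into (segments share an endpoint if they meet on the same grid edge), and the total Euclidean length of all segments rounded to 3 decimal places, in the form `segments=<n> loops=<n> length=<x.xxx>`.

segments=16 loops=1 length=11.495

cell (1,5): code 0100 → (1.329,6.000)–(2.000,5.175)
cell (1,6): code 1100 → (1.166,7.000)–(1.329,6.000)
cell (1,7): code 1100 → (1.952,8.000)–(1.166,7.000)
cell (1,8): code 1000 → (2.000,8.037)–(1.952,8.000)
cell (2,4): code 0100 → (2.456,5.000)–(3.000,4.751)
cell (2,5): code 1110 → (2.000,5.175)–(2.456,5.000)
cell (2,8): code 1001 → (3.000,8.134)–(2.000,8.037)
cell (3,4): code 0110 → (3.000,4.751)–(4.000,4.807)
cell (3,7): code 1011 → (4.000,7.670)–(3.357,8.000)
cell (3,8): code 0001 → (3.357,8.000)–(3.000,8.134)
cell (4,4): code 0010 → (4.000,4.807)–(4.389,5.000)
cell (4,5): code 0111 → (4.389,5.000)–(5.000,5.662)
cell (4,6): code 1011 → (5.000,6.694)–(4.913,7.000)
cell (4,7): code 0001 → (4.913,7.000)–(4.000,7.670)
cell (5,5): code 0010 → (5.000,5.662)–(5.185,6.000)
cell (5,6): code 0001 → (5.185,6.000)–(5.000,6.694)
total: 16 segments, chained into 1 closed loop(s), length Σ = 11.495384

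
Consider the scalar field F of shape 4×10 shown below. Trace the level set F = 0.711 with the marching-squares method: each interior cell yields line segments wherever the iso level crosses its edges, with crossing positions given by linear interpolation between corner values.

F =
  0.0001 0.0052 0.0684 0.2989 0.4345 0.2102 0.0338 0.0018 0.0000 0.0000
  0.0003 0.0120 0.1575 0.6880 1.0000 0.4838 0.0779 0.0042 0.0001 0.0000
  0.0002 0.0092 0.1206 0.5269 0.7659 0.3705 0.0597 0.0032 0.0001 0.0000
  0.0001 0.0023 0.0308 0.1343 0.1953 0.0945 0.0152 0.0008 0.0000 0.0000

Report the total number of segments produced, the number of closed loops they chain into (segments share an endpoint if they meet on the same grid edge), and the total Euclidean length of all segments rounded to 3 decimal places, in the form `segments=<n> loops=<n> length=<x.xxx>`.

cell (0,3): code 0100 → (0.489,4.000)–(1.000,3.074)
cell (0,4): code 1000 → (1.000,4.560)–(0.489,4.000)
cell (1,3): code 0110 → (1.000,3.074)–(2.000,3.770)
cell (1,4): code 1001 → (2.000,4.139)–(1.000,4.560)
cell (2,3): code 0010 → (2.000,3.770)–(2.096,4.000)
cell (2,4): code 0001 → (2.096,4.000)–(2.000,4.139)
total: 6 segments, chained into 1 closed loop(s), length Σ = 4.537621

segments=6 loops=1 length=4.538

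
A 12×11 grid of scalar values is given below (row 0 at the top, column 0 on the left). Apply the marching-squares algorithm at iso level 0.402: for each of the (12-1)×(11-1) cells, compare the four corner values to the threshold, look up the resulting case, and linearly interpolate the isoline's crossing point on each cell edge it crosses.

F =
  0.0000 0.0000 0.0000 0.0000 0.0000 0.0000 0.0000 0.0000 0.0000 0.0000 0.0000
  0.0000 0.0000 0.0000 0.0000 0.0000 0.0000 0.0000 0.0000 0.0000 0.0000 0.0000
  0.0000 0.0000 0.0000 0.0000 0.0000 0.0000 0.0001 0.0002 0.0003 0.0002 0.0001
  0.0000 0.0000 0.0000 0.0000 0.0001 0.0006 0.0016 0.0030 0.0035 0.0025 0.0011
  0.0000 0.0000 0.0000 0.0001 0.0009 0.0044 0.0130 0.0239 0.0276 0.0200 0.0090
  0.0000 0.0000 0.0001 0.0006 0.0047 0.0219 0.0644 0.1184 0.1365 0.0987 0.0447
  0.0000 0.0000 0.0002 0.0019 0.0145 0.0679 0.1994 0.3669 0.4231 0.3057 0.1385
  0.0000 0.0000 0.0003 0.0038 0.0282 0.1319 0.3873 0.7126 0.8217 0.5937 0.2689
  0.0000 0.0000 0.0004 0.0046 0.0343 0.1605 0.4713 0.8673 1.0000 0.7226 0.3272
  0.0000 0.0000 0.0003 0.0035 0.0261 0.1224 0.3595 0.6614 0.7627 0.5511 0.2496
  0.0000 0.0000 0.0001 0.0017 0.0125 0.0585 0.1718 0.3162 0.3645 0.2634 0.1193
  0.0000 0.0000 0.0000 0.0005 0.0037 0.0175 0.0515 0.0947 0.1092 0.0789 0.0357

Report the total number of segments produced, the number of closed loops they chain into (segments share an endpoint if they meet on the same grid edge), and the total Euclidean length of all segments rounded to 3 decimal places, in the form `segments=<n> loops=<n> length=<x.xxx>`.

cell (5,7): code 0100 → (5.926,8.000)–(6.000,7.625)
cell (5,8): code 1000 → (6.000,8.180)–(5.926,8.000)
cell (6,6): code 0100 → (6.102,7.000)–(7.000,6.045)
cell (6,7): code 1110 → (6.000,7.625)–(6.102,7.000)
cell (6,8): code 1101 → (6.334,9.000)–(6.000,8.180)
cell (6,9): code 1000 → (7.000,9.590)–(6.334,9.000)
cell (7,5): code 0100 → (7.175,6.000)–(8.000,5.777)
cell (7,6): code 1110 → (7.000,6.045)–(7.175,6.000)
cell (7,9): code 1001 → (8.000,9.811)–(7.000,9.590)
cell (8,5): code 0010 → (8.000,5.777)–(8.620,6.000)
cell (8,6): code 0111 → (8.620,6.000)–(9.000,6.141)
cell (8,9): code 1001 → (9.000,9.495)–(8.000,9.811)
cell (9,6): code 0010 → (9.000,6.141)–(9.751,7.000)
cell (9,7): code 0011 → (9.751,7.000)–(9.906,8.000)
cell (9,8): code 0011 → (9.906,8.000)–(9.518,9.000)
cell (9,9): code 0001 → (9.518,9.000)–(9.000,9.495)
total: 16 segments, chained into 1 closed loop(s), length Σ = 12.410517

segments=16 loops=1 length=12.411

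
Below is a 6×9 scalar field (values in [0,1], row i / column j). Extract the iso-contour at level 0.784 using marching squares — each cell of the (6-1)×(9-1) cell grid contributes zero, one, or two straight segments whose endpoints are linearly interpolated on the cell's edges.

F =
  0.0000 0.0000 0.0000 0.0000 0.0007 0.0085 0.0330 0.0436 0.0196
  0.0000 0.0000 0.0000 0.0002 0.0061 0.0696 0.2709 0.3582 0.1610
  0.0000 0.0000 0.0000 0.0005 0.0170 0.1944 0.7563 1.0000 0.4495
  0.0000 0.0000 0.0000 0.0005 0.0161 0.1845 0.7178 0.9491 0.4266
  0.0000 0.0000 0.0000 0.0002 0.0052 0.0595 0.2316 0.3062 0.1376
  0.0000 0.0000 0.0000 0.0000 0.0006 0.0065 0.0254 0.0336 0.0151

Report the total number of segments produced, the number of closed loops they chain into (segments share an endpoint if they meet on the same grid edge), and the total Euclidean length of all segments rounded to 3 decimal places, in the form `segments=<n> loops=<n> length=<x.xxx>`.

cell (1,6): code 0100 → (1.663,7.000)–(2.000,6.114)
cell (1,7): code 1000 → (2.000,7.392)–(1.663,7.000)
cell (2,6): code 0110 → (2.000,6.114)–(3.000,6.286)
cell (2,7): code 1001 → (3.000,7.316)–(2.000,7.392)
cell (3,6): code 0010 → (3.000,6.286)–(3.257,7.000)
cell (3,7): code 0001 → (3.257,7.000)–(3.000,7.316)
total: 6 segments, chained into 1 closed loop(s), length Σ = 4.648467

segments=6 loops=1 length=4.648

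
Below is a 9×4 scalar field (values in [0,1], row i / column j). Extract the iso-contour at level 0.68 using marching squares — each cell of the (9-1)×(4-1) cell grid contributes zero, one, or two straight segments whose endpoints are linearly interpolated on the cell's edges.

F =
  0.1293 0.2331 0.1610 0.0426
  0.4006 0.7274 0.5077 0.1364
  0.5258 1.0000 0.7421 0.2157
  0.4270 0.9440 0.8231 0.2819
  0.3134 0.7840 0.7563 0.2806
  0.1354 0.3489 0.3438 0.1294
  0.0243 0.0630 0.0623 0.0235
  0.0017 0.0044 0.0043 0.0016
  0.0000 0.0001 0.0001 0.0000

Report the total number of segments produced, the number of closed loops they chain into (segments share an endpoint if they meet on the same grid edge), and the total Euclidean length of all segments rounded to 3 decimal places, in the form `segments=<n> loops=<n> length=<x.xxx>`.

segments=12 loops=1 length=8.549

cell (0,0): code 0100 → (0.904,1.000)–(1.000,0.855)
cell (0,1): code 1000 → (1.000,1.216)–(0.904,1.000)
cell (1,0): code 0110 → (1.000,0.855)–(2.000,0.325)
cell (1,1): code 1101 → (1.735,2.000)–(1.000,1.216)
cell (1,2): code 1000 → (2.000,2.118)–(1.735,2.000)
cell (2,0): code 0110 → (2.000,0.325)–(3.000,0.489)
cell (2,2): code 1001 → (3.000,2.264)–(2.000,2.118)
cell (3,0): code 0110 → (3.000,0.489)–(4.000,0.779)
cell (3,2): code 1001 → (4.000,2.160)–(3.000,2.264)
cell (4,0): code 0010 → (4.000,0.779)–(4.239,1.000)
cell (4,1): code 0011 → (4.239,1.000)–(4.185,2.000)
cell (4,2): code 0001 → (4.185,2.000)–(4.000,2.160)
total: 12 segments, chained into 1 closed loop(s), length Σ = 8.548906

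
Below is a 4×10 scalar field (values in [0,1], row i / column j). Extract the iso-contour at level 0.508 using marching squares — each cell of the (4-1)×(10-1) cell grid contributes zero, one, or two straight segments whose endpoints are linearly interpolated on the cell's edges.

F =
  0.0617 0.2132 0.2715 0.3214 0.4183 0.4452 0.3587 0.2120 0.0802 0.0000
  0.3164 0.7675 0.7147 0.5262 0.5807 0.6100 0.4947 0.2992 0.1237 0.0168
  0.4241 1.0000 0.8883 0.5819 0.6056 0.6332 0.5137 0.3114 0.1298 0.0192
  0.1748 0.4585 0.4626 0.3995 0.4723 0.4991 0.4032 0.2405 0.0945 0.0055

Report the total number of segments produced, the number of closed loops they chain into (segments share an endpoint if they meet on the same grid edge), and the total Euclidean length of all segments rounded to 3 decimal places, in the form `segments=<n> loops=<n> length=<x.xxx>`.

cell (0,0): code 0100 → (0.532,1.000)–(1.000,0.425)
cell (0,1): code 1100 → (0.534,2.000)–(0.532,1.000)
cell (0,2): code 1100 → (0.911,3.000)–(0.534,2.000)
cell (0,3): code 1100 → (0.552,4.000)–(0.911,3.000)
cell (0,4): code 1100 → (0.381,5.000)–(0.552,4.000)
cell (0,5): code 1000 → (1.000,5.885)–(0.381,5.000)
cell (1,0): code 0110 → (1.000,0.425)–(2.000,0.146)
cell (1,5): code 1101 → (1.700,6.000)–(1.000,5.885)
cell (1,6): code 1000 → (2.000,6.028)–(1.700,6.000)
cell (2,0): code 0010 → (2.000,0.146)–(2.909,1.000)
cell (2,1): code 0011 → (2.909,1.000)–(2.893,2.000)
cell (2,2): code 0011 → (2.893,2.000)–(2.405,3.000)
cell (2,3): code 0011 → (2.405,3.000)–(2.732,4.000)
cell (2,4): code 0011 → (2.732,4.000)–(2.934,5.000)
cell (2,5): code 0011 → (2.934,5.000)–(2.052,6.000)
cell (2,6): code 0001 → (2.052,6.000)–(2.000,6.028)
total: 16 segments, chained into 1 closed loop(s), length Σ = 14.840660

segments=16 loops=1 length=14.841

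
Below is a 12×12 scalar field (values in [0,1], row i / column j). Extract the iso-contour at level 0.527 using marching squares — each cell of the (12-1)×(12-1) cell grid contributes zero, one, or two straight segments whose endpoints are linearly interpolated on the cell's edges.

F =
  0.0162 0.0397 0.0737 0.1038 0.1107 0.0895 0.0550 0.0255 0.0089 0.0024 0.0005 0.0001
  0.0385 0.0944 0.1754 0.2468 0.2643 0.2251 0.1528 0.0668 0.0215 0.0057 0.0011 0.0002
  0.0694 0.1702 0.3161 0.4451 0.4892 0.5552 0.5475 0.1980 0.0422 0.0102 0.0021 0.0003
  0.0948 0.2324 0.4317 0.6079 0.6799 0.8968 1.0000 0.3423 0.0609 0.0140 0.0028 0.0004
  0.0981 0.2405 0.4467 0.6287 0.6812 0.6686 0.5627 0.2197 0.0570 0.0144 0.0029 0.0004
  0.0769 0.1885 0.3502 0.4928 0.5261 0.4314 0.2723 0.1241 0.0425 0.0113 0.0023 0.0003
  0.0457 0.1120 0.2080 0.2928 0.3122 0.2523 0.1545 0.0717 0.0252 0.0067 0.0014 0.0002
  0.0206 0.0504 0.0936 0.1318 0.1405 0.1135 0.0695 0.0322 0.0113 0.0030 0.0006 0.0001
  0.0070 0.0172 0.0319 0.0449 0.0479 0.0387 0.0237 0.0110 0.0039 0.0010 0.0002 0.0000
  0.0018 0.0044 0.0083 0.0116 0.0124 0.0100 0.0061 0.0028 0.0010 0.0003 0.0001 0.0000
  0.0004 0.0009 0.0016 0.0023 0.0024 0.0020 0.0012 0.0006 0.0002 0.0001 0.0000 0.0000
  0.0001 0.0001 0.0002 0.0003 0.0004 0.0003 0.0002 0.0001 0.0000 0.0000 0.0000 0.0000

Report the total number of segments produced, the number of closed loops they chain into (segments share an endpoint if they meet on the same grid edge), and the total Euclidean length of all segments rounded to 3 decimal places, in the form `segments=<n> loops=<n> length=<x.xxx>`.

segments=14 loops=1 length=11.528

cell (1,4): code 0100 → (1.915,5.000)–(2.000,4.573)
cell (1,5): code 1100 → (1.948,6.000)–(1.915,5.000)
cell (1,6): code 1000 → (2.000,6.059)–(1.948,6.000)
cell (2,2): code 0100 → (2.503,3.000)–(3.000,2.541)
cell (2,3): code 1100 → (2.198,4.000)–(2.503,3.000)
cell (2,4): code 1110 → (2.000,4.573)–(2.198,4.000)
cell (2,6): code 1001 → (3.000,6.719)–(2.000,6.059)
cell (3,2): code 0110 → (3.000,2.541)–(4.000,2.441)
cell (3,6): code 1001 → (4.000,6.104)–(3.000,6.719)
cell (4,2): code 0010 → (4.000,2.441)–(4.748,3.000)
cell (4,3): code 0011 → (4.748,3.000)–(4.994,4.000)
cell (4,4): code 0011 → (4.994,4.000)–(4.597,5.000)
cell (4,5): code 0011 → (4.597,5.000)–(4.123,6.000)
cell (4,6): code 0001 → (4.123,6.000)–(4.000,6.104)
total: 14 segments, chained into 1 closed loop(s), length Σ = 11.527608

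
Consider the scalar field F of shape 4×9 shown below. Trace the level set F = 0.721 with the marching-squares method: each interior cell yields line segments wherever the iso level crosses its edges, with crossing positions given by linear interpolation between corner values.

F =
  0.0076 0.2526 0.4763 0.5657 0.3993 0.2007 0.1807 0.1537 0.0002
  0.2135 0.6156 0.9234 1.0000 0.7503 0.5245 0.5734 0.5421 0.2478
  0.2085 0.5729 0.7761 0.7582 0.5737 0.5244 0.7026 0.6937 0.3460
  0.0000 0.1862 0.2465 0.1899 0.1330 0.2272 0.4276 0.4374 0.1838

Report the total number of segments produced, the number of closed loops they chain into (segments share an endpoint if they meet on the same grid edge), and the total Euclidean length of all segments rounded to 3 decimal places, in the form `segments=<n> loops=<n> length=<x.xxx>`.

cell (0,1): code 0100 → (0.547,2.000)–(1.000,1.342)
cell (0,2): code 1100 → (0.358,3.000)–(0.547,2.000)
cell (0,3): code 1100 → (0.917,4.000)–(0.358,3.000)
cell (0,4): code 1000 → (1.000,4.130)–(0.917,4.000)
cell (1,1): code 0110 → (1.000,1.342)–(2.000,1.729)
cell (1,3): code 1011 → (2.000,3.202)–(1.166,4.000)
cell (1,4): code 0001 → (1.166,4.000)–(1.000,4.130)
cell (2,1): code 0010 → (2.000,1.729)–(2.104,2.000)
cell (2,2): code 0011 → (2.104,2.000)–(2.065,3.000)
cell (2,3): code 0001 → (2.065,3.000)–(2.000,3.202)
total: 10 segments, chained into 1 closed loop(s), length Σ = 7.056520

segments=10 loops=1 length=7.057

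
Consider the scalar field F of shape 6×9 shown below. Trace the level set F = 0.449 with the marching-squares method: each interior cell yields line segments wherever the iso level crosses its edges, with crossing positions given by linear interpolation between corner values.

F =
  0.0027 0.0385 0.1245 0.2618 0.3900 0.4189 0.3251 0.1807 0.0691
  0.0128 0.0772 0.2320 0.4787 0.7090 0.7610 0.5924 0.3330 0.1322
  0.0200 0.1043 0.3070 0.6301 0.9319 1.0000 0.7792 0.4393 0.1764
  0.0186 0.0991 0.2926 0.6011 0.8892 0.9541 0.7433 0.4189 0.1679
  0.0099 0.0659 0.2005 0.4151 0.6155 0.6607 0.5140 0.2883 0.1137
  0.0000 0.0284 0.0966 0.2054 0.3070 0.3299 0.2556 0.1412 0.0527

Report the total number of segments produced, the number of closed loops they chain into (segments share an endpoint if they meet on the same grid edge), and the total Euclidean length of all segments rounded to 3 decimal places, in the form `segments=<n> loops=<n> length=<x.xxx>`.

segments=16 loops=1 length=14.245

cell (0,2): code 0100 → (0.863,3.000)–(1.000,2.880)
cell (0,3): code 1100 → (0.185,4.000)–(0.863,3.000)
cell (0,4): code 1100 → (0.088,5.000)–(0.185,4.000)
cell (0,5): code 1100 → (0.464,6.000)–(0.088,5.000)
cell (0,6): code 1000 → (1.000,6.553)–(0.464,6.000)
cell (1,2): code 0110 → (1.000,2.880)–(2.000,2.439)
cell (1,6): code 1001 → (2.000,6.971)–(1.000,6.553)
cell (2,2): code 0110 → (2.000,2.439)–(3.000,2.507)
cell (2,6): code 1001 → (3.000,6.907)–(2.000,6.971)
cell (3,2): code 0010 → (3.000,2.507)–(3.818,3.000)
cell (3,3): code 0111 → (3.818,3.000)–(4.000,3.169)
cell (3,6): code 1001 → (4.000,6.288)–(3.000,6.907)
cell (4,3): code 0010 → (4.000,3.169)–(4.540,4.000)
cell (4,4): code 0011 → (4.540,4.000)–(4.640,5.000)
cell (4,5): code 0011 → (4.640,5.000)–(4.252,6.000)
cell (4,6): code 0001 → (4.252,6.000)–(4.000,6.288)
total: 16 segments, chained into 1 closed loop(s), length Σ = 14.245435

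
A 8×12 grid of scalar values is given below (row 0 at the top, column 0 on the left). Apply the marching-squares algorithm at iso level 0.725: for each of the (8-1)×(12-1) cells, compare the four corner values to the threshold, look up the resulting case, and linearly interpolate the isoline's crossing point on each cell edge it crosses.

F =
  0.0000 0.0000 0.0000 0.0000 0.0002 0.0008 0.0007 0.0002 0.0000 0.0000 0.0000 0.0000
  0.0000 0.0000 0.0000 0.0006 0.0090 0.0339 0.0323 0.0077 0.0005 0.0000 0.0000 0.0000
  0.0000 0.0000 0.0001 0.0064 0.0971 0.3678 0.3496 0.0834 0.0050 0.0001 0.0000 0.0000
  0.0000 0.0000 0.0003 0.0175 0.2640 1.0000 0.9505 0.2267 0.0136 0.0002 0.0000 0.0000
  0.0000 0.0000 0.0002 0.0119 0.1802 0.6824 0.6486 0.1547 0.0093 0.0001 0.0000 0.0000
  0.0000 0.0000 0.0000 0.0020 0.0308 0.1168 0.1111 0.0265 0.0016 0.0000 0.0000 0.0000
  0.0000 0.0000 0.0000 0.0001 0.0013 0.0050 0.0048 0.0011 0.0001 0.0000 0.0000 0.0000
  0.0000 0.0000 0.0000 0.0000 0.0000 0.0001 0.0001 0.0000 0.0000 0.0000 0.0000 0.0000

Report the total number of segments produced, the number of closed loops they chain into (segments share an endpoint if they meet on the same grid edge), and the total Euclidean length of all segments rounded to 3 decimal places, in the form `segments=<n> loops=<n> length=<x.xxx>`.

segments=6 loops=1 length=4.822

cell (2,4): code 0100 → (2.565,5.000)–(3.000,4.626)
cell (2,5): code 1100 → (2.625,6.000)–(2.565,5.000)
cell (2,6): code 1000 → (3.000,6.312)–(2.625,6.000)
cell (3,4): code 0010 → (3.000,4.626)–(3.866,5.000)
cell (3,5): code 0011 → (3.866,5.000)–(3.747,6.000)
cell (3,6): code 0001 → (3.747,6.000)–(3.000,6.312)
total: 6 segments, chained into 1 closed loop(s), length Σ = 4.822355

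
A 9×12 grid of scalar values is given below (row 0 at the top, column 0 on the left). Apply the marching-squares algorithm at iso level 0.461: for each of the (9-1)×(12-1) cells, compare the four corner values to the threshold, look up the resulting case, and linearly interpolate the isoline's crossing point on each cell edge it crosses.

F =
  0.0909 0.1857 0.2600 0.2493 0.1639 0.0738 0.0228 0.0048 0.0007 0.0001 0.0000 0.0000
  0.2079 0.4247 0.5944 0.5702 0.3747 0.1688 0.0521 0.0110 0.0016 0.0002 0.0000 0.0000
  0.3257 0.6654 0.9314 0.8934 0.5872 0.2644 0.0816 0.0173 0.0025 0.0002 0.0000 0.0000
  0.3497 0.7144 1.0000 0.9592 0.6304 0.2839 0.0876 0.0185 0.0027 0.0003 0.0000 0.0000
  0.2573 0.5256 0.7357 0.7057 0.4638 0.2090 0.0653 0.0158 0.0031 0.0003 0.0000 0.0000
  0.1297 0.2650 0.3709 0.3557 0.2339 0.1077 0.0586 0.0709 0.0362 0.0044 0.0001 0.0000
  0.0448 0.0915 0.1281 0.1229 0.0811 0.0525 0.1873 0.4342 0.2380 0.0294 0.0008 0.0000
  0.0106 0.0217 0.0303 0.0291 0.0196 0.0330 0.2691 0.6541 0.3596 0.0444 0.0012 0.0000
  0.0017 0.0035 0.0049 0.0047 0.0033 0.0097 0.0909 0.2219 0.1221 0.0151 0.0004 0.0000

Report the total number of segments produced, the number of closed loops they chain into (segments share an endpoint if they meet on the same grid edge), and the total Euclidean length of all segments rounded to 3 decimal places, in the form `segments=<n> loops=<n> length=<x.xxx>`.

segments=20 loops=2 length=16.636

cell (0,1): code 0100 → (0.601,2.000)–(1.000,1.214)
cell (0,2): code 1100 → (0.660,3.000)–(0.601,2.000)
cell (0,3): code 1000 → (1.000,3.559)–(0.660,3.000)
cell (1,0): code 0100 → (1.151,1.000)–(2.000,0.398)
cell (1,1): code 1110 → (1.000,1.214)–(1.151,1.000)
cell (1,3): code 1101 → (1.406,4.000)–(1.000,3.559)
cell (1,4): code 1000 → (2.000,4.391)–(1.406,4.000)
cell (2,0): code 0110 → (2.000,0.398)–(3.000,0.305)
cell (2,4): code 1001 → (3.000,4.489)–(2.000,4.391)
cell (3,0): code 0110 → (3.000,0.305)–(4.000,0.759)
cell (3,4): code 1001 → (4.000,4.011)–(3.000,4.489)
cell (4,0): code 0010 → (4.000,0.759)–(4.248,1.000)
cell (4,1): code 0011 → (4.248,1.000)–(4.753,2.000)
cell (4,2): code 0011 → (4.753,2.000)–(4.699,3.000)
cell (4,3): code 0011 → (4.699,3.000)–(4.012,4.000)
cell (4,4): code 0001 → (4.012,4.000)–(4.000,4.011)
cell (6,6): code 0100 → (6.122,7.000)–(7.000,6.498)
cell (6,7): code 1000 → (7.000,7.656)–(6.122,7.000)
cell (7,6): code 0010 → (7.000,6.498)–(7.447,7.000)
cell (7,7): code 0001 → (7.447,7.000)–(7.000,7.656)
total: 20 segments, chained into 2 closed loop(s), length Σ = 16.635625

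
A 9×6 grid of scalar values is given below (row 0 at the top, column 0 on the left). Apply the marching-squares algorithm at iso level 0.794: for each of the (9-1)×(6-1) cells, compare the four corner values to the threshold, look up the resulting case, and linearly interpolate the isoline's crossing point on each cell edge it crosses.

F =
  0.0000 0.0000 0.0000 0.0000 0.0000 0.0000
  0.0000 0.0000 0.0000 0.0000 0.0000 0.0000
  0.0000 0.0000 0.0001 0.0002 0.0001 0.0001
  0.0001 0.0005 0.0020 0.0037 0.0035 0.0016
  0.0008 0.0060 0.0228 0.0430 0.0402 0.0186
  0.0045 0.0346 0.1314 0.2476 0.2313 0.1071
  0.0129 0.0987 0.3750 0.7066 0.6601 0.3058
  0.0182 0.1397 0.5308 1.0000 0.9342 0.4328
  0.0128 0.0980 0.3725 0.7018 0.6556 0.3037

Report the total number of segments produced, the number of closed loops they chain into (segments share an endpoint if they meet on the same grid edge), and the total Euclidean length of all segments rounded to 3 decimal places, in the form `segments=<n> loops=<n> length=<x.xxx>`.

segments=6 loops=1 length=4.841

cell (6,2): code 0100 → (6.298,3.000)–(7.000,2.561)
cell (6,3): code 1100 → (6.489,4.000)–(6.298,3.000)
cell (6,4): code 1000 → (7.000,4.280)–(6.489,4.000)
cell (7,2): code 0010 → (7.000,2.561)–(7.691,3.000)
cell (7,3): code 0011 → (7.691,3.000)–(7.503,4.000)
cell (7,4): code 0001 → (7.503,4.000)–(7.000,4.280)
total: 6 segments, chained into 1 closed loop(s), length Σ = 4.840684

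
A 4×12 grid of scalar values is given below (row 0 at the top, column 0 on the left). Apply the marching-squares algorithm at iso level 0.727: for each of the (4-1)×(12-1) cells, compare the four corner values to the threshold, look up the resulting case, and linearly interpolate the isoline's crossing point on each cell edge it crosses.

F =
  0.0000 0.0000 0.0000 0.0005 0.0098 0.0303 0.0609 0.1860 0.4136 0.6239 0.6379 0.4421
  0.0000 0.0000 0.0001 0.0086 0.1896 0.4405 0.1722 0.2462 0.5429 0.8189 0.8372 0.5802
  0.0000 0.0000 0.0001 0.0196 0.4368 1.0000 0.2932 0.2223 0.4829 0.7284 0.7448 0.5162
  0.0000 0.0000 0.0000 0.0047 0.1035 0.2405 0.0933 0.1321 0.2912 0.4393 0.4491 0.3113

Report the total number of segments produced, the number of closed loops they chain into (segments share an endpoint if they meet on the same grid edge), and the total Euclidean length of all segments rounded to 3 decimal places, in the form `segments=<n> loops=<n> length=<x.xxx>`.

segments=12 loops=2 length=7.941

cell (0,8): code 0100 → (0.529,9.000)–(1.000,8.667)
cell (0,9): code 1100 → (0.447,10.000)–(0.529,9.000)
cell (0,10): code 1000 → (1.000,10.429)–(0.447,10.000)
cell (1,4): code 0100 → (1.512,5.000)–(2.000,4.515)
cell (1,5): code 1000 → (2.000,5.386)–(1.512,5.000)
cell (1,8): code 0110 → (1.000,8.667)–(2.000,8.994)
cell (1,10): code 1001 → (2.000,10.078)–(1.000,10.429)
cell (2,4): code 0010 → (2.000,4.515)–(2.359,5.000)
cell (2,5): code 0001 → (2.359,5.000)–(2.000,5.386)
cell (2,8): code 0010 → (2.000,8.994)–(2.005,9.000)
cell (2,9): code 0011 → (2.005,9.000)–(2.060,10.000)
cell (2,10): code 0001 → (2.060,10.000)–(2.000,10.078)
total: 12 segments, chained into 2 closed loop(s), length Σ = 7.940675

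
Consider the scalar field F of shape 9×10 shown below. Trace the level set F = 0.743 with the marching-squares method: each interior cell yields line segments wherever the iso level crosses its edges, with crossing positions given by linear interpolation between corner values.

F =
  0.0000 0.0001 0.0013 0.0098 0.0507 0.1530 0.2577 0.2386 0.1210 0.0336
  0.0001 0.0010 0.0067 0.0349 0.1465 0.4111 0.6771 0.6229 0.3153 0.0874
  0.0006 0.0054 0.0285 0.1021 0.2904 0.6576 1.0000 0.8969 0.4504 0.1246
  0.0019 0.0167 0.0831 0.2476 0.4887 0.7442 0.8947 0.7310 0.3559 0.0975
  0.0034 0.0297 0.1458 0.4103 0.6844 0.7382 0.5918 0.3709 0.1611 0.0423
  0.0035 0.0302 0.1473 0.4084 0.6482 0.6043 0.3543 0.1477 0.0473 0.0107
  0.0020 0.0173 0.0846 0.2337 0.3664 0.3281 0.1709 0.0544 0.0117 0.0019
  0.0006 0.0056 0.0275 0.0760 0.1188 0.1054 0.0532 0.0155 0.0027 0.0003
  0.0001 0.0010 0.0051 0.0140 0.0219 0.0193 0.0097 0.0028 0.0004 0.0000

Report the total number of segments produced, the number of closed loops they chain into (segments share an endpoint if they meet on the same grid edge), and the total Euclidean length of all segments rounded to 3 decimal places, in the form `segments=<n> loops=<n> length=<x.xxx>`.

cell (1,5): code 0100 → (1.204,6.000)–(2.000,5.249)
cell (1,6): code 1100 → (1.438,7.000)–(1.204,6.000)
cell (1,7): code 1000 → (2.000,7.345)–(1.438,7.000)
cell (2,4): code 0100 → (2.986,5.000)–(3.000,4.995)
cell (2,5): code 1110 → (2.000,5.249)–(2.986,5.000)
cell (2,6): code 1011 → (3.000,6.927)–(2.928,7.000)
cell (2,7): code 0001 → (2.928,7.000)–(2.000,7.345)
cell (3,4): code 0010 → (3.000,4.995)–(3.200,5.000)
cell (3,5): code 0011 → (3.200,5.000)–(3.501,6.000)
cell (3,6): code 0001 → (3.501,6.000)–(3.000,6.927)
total: 10 segments, chained into 1 closed loop(s), length Σ = 7.202215

segments=10 loops=1 length=7.202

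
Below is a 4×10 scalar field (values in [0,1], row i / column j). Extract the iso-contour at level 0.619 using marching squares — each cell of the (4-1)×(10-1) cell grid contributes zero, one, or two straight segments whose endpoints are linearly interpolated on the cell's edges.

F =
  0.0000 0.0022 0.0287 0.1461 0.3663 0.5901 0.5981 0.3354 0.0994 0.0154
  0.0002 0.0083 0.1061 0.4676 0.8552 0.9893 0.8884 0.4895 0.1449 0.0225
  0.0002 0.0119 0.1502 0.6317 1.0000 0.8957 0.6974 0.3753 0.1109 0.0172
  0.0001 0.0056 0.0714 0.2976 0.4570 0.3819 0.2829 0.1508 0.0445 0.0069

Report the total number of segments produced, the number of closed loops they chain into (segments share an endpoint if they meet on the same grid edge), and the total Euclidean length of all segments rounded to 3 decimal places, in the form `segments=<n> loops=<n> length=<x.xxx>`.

segments=12 loops=1 length=9.820

cell (0,3): code 0100 → (0.517,4.000)–(1.000,3.391)
cell (0,4): code 1100 → (0.072,5.000)–(0.517,4.000)
cell (0,5): code 1100 → (0.072,6.000)–(0.072,5.000)
cell (0,6): code 1000 → (1.000,6.675)–(0.072,6.000)
cell (1,2): code 0100 → (1.923,3.000)–(2.000,2.974)
cell (1,3): code 1110 → (1.000,3.391)–(1.923,3.000)
cell (1,6): code 1001 → (2.000,6.243)–(1.000,6.675)
cell (2,2): code 0010 → (2.000,2.974)–(2.038,3.000)
cell (2,3): code 0011 → (2.038,3.000)–(2.702,4.000)
cell (2,4): code 0011 → (2.702,4.000)–(2.539,5.000)
cell (2,5): code 0011 → (2.539,5.000)–(2.189,6.000)
cell (2,6): code 0001 → (2.189,6.000)–(2.000,6.243)
total: 12 segments, chained into 1 closed loop(s), length Σ = 9.819889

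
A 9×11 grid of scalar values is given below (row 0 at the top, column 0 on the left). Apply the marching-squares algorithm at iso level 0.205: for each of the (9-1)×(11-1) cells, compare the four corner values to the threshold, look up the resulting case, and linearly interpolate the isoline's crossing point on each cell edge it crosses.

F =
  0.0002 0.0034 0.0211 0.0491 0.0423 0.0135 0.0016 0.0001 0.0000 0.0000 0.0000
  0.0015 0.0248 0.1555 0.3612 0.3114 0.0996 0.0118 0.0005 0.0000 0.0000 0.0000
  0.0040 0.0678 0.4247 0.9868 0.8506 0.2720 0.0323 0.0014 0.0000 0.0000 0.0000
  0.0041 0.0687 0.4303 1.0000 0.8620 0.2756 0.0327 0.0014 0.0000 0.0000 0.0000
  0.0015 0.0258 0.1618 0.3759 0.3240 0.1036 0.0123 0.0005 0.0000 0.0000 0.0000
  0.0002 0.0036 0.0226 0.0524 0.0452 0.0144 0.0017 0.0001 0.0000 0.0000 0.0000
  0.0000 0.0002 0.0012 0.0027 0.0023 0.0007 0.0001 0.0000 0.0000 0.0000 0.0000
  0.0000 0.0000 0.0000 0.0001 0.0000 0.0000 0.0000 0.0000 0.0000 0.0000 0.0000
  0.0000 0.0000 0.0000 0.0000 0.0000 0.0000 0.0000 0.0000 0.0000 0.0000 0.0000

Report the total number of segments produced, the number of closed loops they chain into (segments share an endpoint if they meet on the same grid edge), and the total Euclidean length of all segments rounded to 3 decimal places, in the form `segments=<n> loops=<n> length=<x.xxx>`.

cell (0,2): code 0100 → (0.500,3.000)–(1.000,2.241)
cell (0,3): code 1100 → (0.605,4.000)–(0.500,3.000)
cell (0,4): code 1000 → (1.000,4.502)–(0.605,4.000)
cell (1,1): code 0100 → (1.184,2.000)–(2.000,1.384)
cell (1,2): code 1110 → (1.000,2.241)–(1.184,2.000)
cell (1,4): code 1101 → (1.611,5.000)–(1.000,4.502)
cell (1,5): code 1000 → (2.000,5.280)–(1.611,5.000)
cell (2,1): code 0110 → (2.000,1.384)–(3.000,1.377)
cell (2,5): code 1001 → (3.000,5.291)–(2.000,5.280)
cell (3,1): code 0010 → (3.000,1.377)–(3.839,2.000)
cell (3,2): code 0111 → (3.839,2.000)–(4.000,2.202)
cell (3,4): code 1011 → (4.000,4.540)–(3.410,5.000)
cell (3,5): code 0001 → (3.410,5.000)–(3.000,5.291)
cell (4,2): code 0010 → (4.000,2.202)–(4.528,3.000)
cell (4,3): code 0011 → (4.528,3.000)–(4.427,4.000)
cell (4,4): code 0001 → (4.427,4.000)–(4.000,4.540)
total: 16 segments, chained into 1 closed loop(s), length Σ = 12.351029

segments=16 loops=1 length=12.351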